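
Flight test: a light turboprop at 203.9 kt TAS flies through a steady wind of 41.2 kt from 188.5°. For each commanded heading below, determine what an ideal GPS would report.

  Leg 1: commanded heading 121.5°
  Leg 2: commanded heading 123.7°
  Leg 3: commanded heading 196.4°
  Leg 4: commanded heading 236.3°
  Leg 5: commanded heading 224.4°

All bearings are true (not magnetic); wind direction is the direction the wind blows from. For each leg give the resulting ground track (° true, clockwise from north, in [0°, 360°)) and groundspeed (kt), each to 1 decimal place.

Leg 1: track=110.1°, groundspeed=191.6 kt
Leg 2: track=112.4°, groundspeed=190.0 kt
Leg 3: track=198.4°, groundspeed=163.2 kt
Leg 4: track=246.1°, groundspeed=178.8 kt
Leg 5: track=232.5°, groundspeed=172.2 kt

Leg 1: heading 121.5°; drift -11.4° → track 110.1°, groundspeed 191.6 kt
Leg 2: heading 123.7°; drift -11.3° → track 112.4°, groundspeed 190.0 kt
Leg 3: heading 196.4°; drift +2.0° → track 198.4°, groundspeed 163.2 kt
Leg 4: heading 236.3°; drift +9.8° → track 246.1°, groundspeed 178.8 kt
Leg 5: heading 224.4°; drift +8.1° → track 232.5°, groundspeed 172.2 kt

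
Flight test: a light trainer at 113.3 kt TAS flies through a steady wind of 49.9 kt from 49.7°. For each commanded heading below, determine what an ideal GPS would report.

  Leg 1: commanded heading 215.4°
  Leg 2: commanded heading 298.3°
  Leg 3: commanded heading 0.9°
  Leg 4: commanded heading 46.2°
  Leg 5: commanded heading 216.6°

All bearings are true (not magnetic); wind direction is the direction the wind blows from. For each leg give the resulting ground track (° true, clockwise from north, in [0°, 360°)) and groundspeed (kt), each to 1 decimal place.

Leg 1: heading 215.4°; drift +4.4° → track 219.8°, groundspeed 162.1 kt
Leg 2: heading 298.3°; drift -19.5° → track 278.8°, groundspeed 139.5 kt
Leg 3: heading 0.9°; drift -25.0° → track 335.9°, groundspeed 88.8 kt
Leg 4: heading 46.2°; drift -2.7° → track 43.5°, groundspeed 63.6 kt
Leg 5: heading 216.6°; drift +4.0° → track 220.6°, groundspeed 162.3 kt

Leg 1: track=219.8°, groundspeed=162.1 kt
Leg 2: track=278.8°, groundspeed=139.5 kt
Leg 3: track=335.9°, groundspeed=88.8 kt
Leg 4: track=43.5°, groundspeed=63.6 kt
Leg 5: track=220.6°, groundspeed=162.3 kt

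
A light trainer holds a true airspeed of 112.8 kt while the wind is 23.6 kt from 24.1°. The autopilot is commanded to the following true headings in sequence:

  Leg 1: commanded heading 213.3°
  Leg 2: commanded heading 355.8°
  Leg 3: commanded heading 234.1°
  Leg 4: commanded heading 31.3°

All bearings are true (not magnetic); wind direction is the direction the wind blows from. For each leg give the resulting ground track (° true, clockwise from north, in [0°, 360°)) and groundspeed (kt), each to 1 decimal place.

Leg 1: track=211.7°, groundspeed=136.1 kt
Leg 2: track=348.9°, groundspeed=92.7 kt
Leg 3: track=229.0°, groundspeed=133.8 kt
Leg 4: track=33.2°, groundspeed=89.4 kt

Leg 1: heading 213.3°; drift -1.6° → track 211.7°, groundspeed 136.1 kt
Leg 2: heading 355.8°; drift -6.9° → track 348.9°, groundspeed 92.7 kt
Leg 3: heading 234.1°; drift -5.1° → track 229.0°, groundspeed 133.8 kt
Leg 4: heading 31.3°; drift +1.9° → track 33.2°, groundspeed 89.4 kt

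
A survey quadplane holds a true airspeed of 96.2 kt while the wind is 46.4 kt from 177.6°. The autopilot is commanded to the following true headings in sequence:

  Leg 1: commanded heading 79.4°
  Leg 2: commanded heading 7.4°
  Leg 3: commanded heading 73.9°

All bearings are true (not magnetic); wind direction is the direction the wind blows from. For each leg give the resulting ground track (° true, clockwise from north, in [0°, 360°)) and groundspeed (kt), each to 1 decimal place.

Leg 1: track=55.3°, groundspeed=112.6 kt
Leg 2: track=4.2°, groundspeed=142.1 kt
Leg 3: track=51.1°, groundspeed=116.3 kt

Leg 1: heading 79.4°; drift -24.1° → track 55.3°, groundspeed 112.6 kt
Leg 2: heading 7.4°; drift -3.2° → track 4.2°, groundspeed 142.1 kt
Leg 3: heading 73.9°; drift -22.8° → track 51.1°, groundspeed 116.3 kt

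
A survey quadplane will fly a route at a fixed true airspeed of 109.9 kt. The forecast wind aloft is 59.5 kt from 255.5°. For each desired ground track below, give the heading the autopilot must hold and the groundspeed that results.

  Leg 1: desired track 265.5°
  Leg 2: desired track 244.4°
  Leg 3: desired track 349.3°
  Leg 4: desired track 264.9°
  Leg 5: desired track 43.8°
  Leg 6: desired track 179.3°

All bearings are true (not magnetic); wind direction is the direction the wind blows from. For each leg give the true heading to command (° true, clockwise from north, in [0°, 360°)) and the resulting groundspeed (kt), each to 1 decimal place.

Leg 1: desired track 265.5°; wind correction -5.4° → command heading 260.1°, groundspeed 50.8 kt
Leg 2: desired track 244.4°; wind correction +6.0° → command heading 250.4°, groundspeed 50.9 kt
Leg 3: desired track 349.3°; wind correction -32.7° → command heading 316.6°, groundspeed 96.4 kt
Leg 4: desired track 264.9°; wind correction -5.1° → command heading 259.8°, groundspeed 50.8 kt
Leg 5: desired track 43.8°; wind correction -16.5° → command heading 27.3°, groundspeed 156.0 kt
Leg 6: desired track 179.3°; wind correction +31.7° → command heading 211.0°, groundspeed 79.3 kt

Leg 1: heading=260.1°, groundspeed=50.8 kt
Leg 2: heading=250.4°, groundspeed=50.9 kt
Leg 3: heading=316.6°, groundspeed=96.4 kt
Leg 4: heading=259.8°, groundspeed=50.8 kt
Leg 5: heading=27.3°, groundspeed=156.0 kt
Leg 6: heading=211.0°, groundspeed=79.3 kt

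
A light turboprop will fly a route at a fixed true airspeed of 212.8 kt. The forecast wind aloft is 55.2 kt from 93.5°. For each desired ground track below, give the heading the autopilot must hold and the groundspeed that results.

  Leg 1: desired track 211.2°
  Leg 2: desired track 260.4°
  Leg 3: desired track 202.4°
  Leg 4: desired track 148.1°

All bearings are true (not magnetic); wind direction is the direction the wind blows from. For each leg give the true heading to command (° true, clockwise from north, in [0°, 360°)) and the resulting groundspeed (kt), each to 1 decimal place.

Leg 1: heading=197.9°, groundspeed=232.8 kt
Leg 2: heading=257.0°, groundspeed=266.2 kt
Leg 3: heading=188.2°, groundspeed=224.2 kt
Leg 4: heading=135.9°, groundspeed=176.0 kt

Leg 1: desired track 211.2°; wind correction -13.3° → command heading 197.9°, groundspeed 232.8 kt
Leg 2: desired track 260.4°; wind correction -3.4° → command heading 257.0°, groundspeed 266.2 kt
Leg 3: desired track 202.4°; wind correction -14.2° → command heading 188.2°, groundspeed 224.2 kt
Leg 4: desired track 148.1°; wind correction -12.2° → command heading 135.9°, groundspeed 176.0 kt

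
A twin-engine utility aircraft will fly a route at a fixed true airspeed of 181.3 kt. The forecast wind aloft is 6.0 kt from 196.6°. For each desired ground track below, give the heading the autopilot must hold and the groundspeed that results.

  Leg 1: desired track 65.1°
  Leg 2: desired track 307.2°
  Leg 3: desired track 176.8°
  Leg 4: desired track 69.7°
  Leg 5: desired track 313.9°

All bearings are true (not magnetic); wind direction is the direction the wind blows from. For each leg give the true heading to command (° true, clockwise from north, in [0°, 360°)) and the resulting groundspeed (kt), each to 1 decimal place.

Leg 1: heading=66.5°, groundspeed=185.2 kt
Leg 2: heading=305.4°, groundspeed=183.3 kt
Leg 3: heading=177.4°, groundspeed=175.6 kt
Leg 4: heading=71.2°, groundspeed=184.8 kt
Leg 5: heading=312.2°, groundspeed=184.0 kt

Leg 1: desired track 65.1°; wind correction +1.4° → command heading 66.5°, groundspeed 185.2 kt
Leg 2: desired track 307.2°; wind correction -1.8° → command heading 305.4°, groundspeed 183.3 kt
Leg 3: desired track 176.8°; wind correction +0.6° → command heading 177.4°, groundspeed 175.6 kt
Leg 4: desired track 69.7°; wind correction +1.5° → command heading 71.2°, groundspeed 184.8 kt
Leg 5: desired track 313.9°; wind correction -1.7° → command heading 312.2°, groundspeed 184.0 kt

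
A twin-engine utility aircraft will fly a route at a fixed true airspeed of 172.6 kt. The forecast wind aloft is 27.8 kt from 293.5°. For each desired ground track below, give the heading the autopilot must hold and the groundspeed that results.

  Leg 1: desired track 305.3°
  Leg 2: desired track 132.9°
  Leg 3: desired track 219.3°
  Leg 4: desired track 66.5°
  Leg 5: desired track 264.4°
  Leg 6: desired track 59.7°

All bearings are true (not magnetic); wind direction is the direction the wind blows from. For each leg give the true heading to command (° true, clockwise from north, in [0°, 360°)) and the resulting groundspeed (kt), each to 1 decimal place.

Leg 1: heading=303.4°, groundspeed=145.3 kt
Leg 2: heading=136.0°, groundspeed=198.6 kt
Leg 3: heading=228.2°, groundspeed=162.9 kt
Leg 4: heading=59.7°, groundspeed=190.4 kt
Leg 5: heading=268.9°, groundspeed=147.8 kt
Leg 6: heading=52.2°, groundspeed=187.6 kt

Leg 1: desired track 305.3°; wind correction -1.9° → command heading 303.4°, groundspeed 145.3 kt
Leg 2: desired track 132.9°; wind correction +3.1° → command heading 136.0°, groundspeed 198.6 kt
Leg 3: desired track 219.3°; wind correction +8.9° → command heading 228.2°, groundspeed 162.9 kt
Leg 4: desired track 66.5°; wind correction -6.8° → command heading 59.7°, groundspeed 190.4 kt
Leg 5: desired track 264.4°; wind correction +4.5° → command heading 268.9°, groundspeed 147.8 kt
Leg 6: desired track 59.7°; wind correction -7.5° → command heading 52.2°, groundspeed 187.6 kt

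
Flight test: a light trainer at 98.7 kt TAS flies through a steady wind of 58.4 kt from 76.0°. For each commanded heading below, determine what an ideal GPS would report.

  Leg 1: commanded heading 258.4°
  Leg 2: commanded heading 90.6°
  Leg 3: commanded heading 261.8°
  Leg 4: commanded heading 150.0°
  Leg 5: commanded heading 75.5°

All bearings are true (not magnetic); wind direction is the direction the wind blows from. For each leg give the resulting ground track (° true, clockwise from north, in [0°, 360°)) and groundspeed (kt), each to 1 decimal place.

Leg 1: track=257.5°, groundspeed=157.1 kt
Leg 2: track=109.8°, groundspeed=44.7 kt
Leg 3: track=259.6°, groundspeed=156.9 kt
Leg 4: track=184.2°, groundspeed=99.9 kt
Leg 5: track=74.8°, groundspeed=40.3 kt

Leg 1: heading 258.4°; drift -0.9° → track 257.5°, groundspeed 157.1 kt
Leg 2: heading 90.6°; drift +19.2° → track 109.8°, groundspeed 44.7 kt
Leg 3: heading 261.8°; drift -2.2° → track 259.6°, groundspeed 156.9 kt
Leg 4: heading 150.0°; drift +34.2° → track 184.2°, groundspeed 99.9 kt
Leg 5: heading 75.5°; drift -0.7° → track 74.8°, groundspeed 40.3 kt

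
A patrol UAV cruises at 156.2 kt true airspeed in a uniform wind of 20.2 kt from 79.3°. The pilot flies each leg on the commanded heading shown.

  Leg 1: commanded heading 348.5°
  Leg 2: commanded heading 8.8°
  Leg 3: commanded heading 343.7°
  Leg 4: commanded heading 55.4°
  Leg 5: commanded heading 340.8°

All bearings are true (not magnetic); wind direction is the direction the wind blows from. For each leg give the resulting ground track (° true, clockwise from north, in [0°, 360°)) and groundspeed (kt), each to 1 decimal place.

Leg 1: track=341.1°, groundspeed=157.8 kt
Leg 2: track=1.5°, groundspeed=150.7 kt
Leg 3: track=336.5°, groundspeed=159.4 kt
Leg 4: track=52.0°, groundspeed=138.0 kt
Leg 5: track=333.6°, groundspeed=160.4 kt

Leg 1: heading 348.5°; drift -7.4° → track 341.1°, groundspeed 157.8 kt
Leg 2: heading 8.8°; drift -7.3° → track 1.5°, groundspeed 150.7 kt
Leg 3: heading 343.7°; drift -7.2° → track 336.5°, groundspeed 159.4 kt
Leg 4: heading 55.4°; drift -3.4° → track 52.0°, groundspeed 138.0 kt
Leg 5: heading 340.8°; drift -7.2° → track 333.6°, groundspeed 160.4 kt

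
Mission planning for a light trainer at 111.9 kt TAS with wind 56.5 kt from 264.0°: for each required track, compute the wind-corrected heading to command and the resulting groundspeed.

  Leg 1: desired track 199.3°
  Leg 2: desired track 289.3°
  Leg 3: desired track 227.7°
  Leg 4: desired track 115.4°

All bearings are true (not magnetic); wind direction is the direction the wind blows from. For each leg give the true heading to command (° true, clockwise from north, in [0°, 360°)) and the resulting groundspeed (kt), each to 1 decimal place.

Leg 1: desired track 199.3°; wind correction +27.2° → command heading 226.5°, groundspeed 75.4 kt
Leg 2: desired track 289.3°; wind correction -12.5° → command heading 276.8°, groundspeed 58.2 kt
Leg 3: desired track 227.7°; wind correction +17.4° → command heading 245.1°, groundspeed 61.2 kt
Leg 4: desired track 115.4°; wind correction +15.3° → command heading 130.7°, groundspeed 156.2 kt

Leg 1: heading=226.5°, groundspeed=75.4 kt
Leg 2: heading=276.8°, groundspeed=58.2 kt
Leg 3: heading=245.1°, groundspeed=61.2 kt
Leg 4: heading=130.7°, groundspeed=156.2 kt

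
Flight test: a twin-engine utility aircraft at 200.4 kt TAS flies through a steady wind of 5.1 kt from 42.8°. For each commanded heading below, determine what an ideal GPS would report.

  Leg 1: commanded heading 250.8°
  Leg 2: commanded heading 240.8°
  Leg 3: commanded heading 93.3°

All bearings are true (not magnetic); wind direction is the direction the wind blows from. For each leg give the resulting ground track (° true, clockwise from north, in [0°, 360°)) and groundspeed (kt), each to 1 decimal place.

Leg 1: track=250.1°, groundspeed=204.9 kt
Leg 2: track=240.4°, groundspeed=205.3 kt
Leg 3: track=94.4°, groundspeed=197.2 kt

Leg 1: heading 250.8°; drift -0.7° → track 250.1°, groundspeed 204.9 kt
Leg 2: heading 240.8°; drift -0.4° → track 240.4°, groundspeed 205.3 kt
Leg 3: heading 93.3°; drift +1.1° → track 94.4°, groundspeed 197.2 kt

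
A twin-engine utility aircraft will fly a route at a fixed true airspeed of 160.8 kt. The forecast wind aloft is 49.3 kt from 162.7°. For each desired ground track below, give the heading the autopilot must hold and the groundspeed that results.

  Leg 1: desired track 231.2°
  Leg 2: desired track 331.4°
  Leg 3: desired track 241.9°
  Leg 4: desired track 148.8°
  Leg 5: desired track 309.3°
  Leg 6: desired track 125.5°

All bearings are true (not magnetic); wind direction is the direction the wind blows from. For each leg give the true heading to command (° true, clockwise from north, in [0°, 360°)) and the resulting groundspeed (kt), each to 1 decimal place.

Leg 1: heading=214.6°, groundspeed=136.1 kt
Leg 2: heading=328.0°, groundspeed=208.9 kt
Leg 3: heading=224.4°, groundspeed=144.1 kt
Leg 4: heading=153.0°, groundspeed=112.5 kt
Leg 5: heading=299.6°, groundspeed=199.7 kt
Leg 6: heading=136.2°, groundspeed=118.7 kt

Leg 1: desired track 231.2°; wind correction -16.6° → command heading 214.6°, groundspeed 136.1 kt
Leg 2: desired track 331.4°; wind correction -3.4° → command heading 328.0°, groundspeed 208.9 kt
Leg 3: desired track 241.9°; wind correction -17.5° → command heading 224.4°, groundspeed 144.1 kt
Leg 4: desired track 148.8°; wind correction +4.2° → command heading 153.0°, groundspeed 112.5 kt
Leg 5: desired track 309.3°; wind correction -9.7° → command heading 299.6°, groundspeed 199.7 kt
Leg 6: desired track 125.5°; wind correction +10.7° → command heading 136.2°, groundspeed 118.7 kt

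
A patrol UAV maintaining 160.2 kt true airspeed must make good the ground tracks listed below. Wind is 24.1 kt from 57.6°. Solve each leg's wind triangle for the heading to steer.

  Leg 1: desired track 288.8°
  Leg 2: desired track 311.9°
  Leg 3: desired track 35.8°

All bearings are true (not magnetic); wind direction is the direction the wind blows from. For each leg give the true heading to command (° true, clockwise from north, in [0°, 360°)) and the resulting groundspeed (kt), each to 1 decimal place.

Leg 1: heading=295.5°, groundspeed=174.2 kt
Leg 2: heading=320.2°, groundspeed=165.0 kt
Leg 3: heading=39.0°, groundspeed=137.6 kt

Leg 1: desired track 288.8°; wind correction +6.7° → command heading 295.5°, groundspeed 174.2 kt
Leg 2: desired track 311.9°; wind correction +8.3° → command heading 320.2°, groundspeed 165.0 kt
Leg 3: desired track 35.8°; wind correction +3.2° → command heading 39.0°, groundspeed 137.6 kt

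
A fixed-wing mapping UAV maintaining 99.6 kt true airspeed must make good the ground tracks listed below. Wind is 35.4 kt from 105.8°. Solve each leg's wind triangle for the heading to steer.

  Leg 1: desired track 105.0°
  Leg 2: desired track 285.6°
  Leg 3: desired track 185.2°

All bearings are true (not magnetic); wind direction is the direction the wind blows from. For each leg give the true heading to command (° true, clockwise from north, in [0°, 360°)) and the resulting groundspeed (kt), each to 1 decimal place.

Leg 1: heading=105.3°, groundspeed=64.2 kt
Leg 2: heading=285.5°, groundspeed=135.0 kt
Leg 3: heading=164.8°, groundspeed=86.8 kt

Leg 1: desired track 105.0°; wind correction +0.3° → command heading 105.3°, groundspeed 64.2 kt
Leg 2: desired track 285.6°; wind correction -0.1° → command heading 285.5°, groundspeed 135.0 kt
Leg 3: desired track 185.2°; wind correction -20.4° → command heading 164.8°, groundspeed 86.8 kt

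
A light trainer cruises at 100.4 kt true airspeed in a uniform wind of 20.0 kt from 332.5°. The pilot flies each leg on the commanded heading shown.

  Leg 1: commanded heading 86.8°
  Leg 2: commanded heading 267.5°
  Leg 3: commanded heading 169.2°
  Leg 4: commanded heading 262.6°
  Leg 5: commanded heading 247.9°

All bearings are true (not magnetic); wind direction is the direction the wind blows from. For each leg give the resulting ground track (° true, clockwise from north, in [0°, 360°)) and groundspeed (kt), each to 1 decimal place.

Leg 1: heading 86.8°; drift +9.5° → track 96.3°, groundspeed 110.1 kt
Leg 2: heading 267.5°; drift -11.2° → track 256.3°, groundspeed 93.7 kt
Leg 3: heading 169.2°; drift -2.8° → track 166.4°, groundspeed 119.7 kt
Leg 4: heading 262.6°; drift -11.4° → track 251.2°, groundspeed 95.4 kt
Leg 5: heading 247.9°; drift -11.4° → track 236.5°, groundspeed 100.5 kt

Leg 1: track=96.3°, groundspeed=110.1 kt
Leg 2: track=256.3°, groundspeed=93.7 kt
Leg 3: track=166.4°, groundspeed=119.7 kt
Leg 4: track=251.2°, groundspeed=95.4 kt
Leg 5: track=236.5°, groundspeed=100.5 kt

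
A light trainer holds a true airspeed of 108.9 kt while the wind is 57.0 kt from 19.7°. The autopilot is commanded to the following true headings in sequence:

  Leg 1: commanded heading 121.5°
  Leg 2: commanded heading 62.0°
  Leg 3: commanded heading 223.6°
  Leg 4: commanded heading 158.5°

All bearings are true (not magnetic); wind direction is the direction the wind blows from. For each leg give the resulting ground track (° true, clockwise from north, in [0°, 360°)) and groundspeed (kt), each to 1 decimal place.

Leg 1: track=146.3°, groundspeed=132.8 kt
Leg 2: track=91.9°, groundspeed=77.0 kt
Leg 3: track=215.4°, groundspeed=162.7 kt
Leg 4: track=172.4°, groundspeed=156.4 kt

Leg 1: heading 121.5°; drift +24.8° → track 146.3°, groundspeed 132.8 kt
Leg 2: heading 62.0°; drift +29.9° → track 91.9°, groundspeed 77.0 kt
Leg 3: heading 223.6°; drift -8.2° → track 215.4°, groundspeed 162.7 kt
Leg 4: heading 158.5°; drift +13.9° → track 172.4°, groundspeed 156.4 kt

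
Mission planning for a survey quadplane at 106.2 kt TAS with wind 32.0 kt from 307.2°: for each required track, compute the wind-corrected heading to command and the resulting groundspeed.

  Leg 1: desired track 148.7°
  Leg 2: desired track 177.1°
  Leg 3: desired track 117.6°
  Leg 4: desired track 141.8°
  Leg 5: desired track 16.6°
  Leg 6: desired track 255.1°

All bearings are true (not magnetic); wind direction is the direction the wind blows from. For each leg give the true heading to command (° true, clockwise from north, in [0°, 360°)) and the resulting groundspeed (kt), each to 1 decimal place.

Leg 1: heading=155.0°, groundspeed=135.3 kt
Leg 2: heading=190.4°, groundspeed=124.0 kt
Leg 3: heading=114.7°, groundspeed=137.6 kt
Leg 4: heading=146.2°, groundspeed=136.9 kt
Leg 5: heading=0.2°, groundspeed=90.6 kt
Leg 6: heading=268.9°, groundspeed=83.5 kt

Leg 1: desired track 148.7°; wind correction +6.3° → command heading 155.0°, groundspeed 135.3 kt
Leg 2: desired track 177.1°; wind correction +13.3° → command heading 190.4°, groundspeed 124.0 kt
Leg 3: desired track 117.6°; wind correction -2.9° → command heading 114.7°, groundspeed 137.6 kt
Leg 4: desired track 141.8°; wind correction +4.4° → command heading 146.2°, groundspeed 136.9 kt
Leg 5: desired track 16.6°; wind correction -16.4° → command heading 0.2°, groundspeed 90.6 kt
Leg 6: desired track 255.1°; wind correction +13.8° → command heading 268.9°, groundspeed 83.5 kt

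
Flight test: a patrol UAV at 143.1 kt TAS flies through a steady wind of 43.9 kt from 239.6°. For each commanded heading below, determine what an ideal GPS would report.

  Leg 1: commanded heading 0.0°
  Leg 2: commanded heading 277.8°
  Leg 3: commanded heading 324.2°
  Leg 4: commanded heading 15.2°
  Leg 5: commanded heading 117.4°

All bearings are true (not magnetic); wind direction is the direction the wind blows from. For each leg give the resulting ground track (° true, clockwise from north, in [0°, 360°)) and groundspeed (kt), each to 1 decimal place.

Leg 1: heading 0.0°; drift +12.9° → track 12.9°, groundspeed 169.6 kt
Leg 2: heading 277.8°; drift +14.0° → track 291.8°, groundspeed 111.9 kt
Leg 3: heading 324.2°; drift +17.5° → track 341.7°, groundspeed 145.7 kt
Leg 4: heading 15.2°; drift +10.0° → track 25.2°, groundspeed 177.1 kt
Leg 5: heading 117.4°; drift -12.6° → track 104.8°, groundspeed 170.6 kt

Leg 1: track=12.9°, groundspeed=169.6 kt
Leg 2: track=291.8°, groundspeed=111.9 kt
Leg 3: track=341.7°, groundspeed=145.7 kt
Leg 4: track=25.2°, groundspeed=177.1 kt
Leg 5: track=104.8°, groundspeed=170.6 kt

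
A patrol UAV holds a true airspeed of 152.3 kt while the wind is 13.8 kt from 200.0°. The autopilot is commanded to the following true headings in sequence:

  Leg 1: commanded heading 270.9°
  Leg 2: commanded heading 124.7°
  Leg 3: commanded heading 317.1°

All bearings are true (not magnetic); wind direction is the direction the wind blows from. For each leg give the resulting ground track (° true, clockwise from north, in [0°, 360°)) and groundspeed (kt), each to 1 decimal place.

Leg 1: heading 270.9°; drift +5.0° → track 275.9°, groundspeed 148.4 kt
Leg 2: heading 124.7°; drift -5.1° → track 119.6°, groundspeed 149.4 kt
Leg 3: heading 317.1°; drift +4.4° → track 321.5°, groundspeed 159.1 kt

Leg 1: track=275.9°, groundspeed=148.4 kt
Leg 2: track=119.6°, groundspeed=149.4 kt
Leg 3: track=321.5°, groundspeed=159.1 kt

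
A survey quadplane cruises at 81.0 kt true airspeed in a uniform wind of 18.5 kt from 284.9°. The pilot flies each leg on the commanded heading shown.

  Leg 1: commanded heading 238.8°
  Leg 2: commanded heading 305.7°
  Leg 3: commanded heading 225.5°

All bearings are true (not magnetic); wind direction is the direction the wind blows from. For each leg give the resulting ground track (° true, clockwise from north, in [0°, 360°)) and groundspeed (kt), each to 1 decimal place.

Leg 1: track=227.7°, groundspeed=69.5 kt
Leg 2: track=311.6°, groundspeed=64.0 kt
Leg 3: track=213.0°, groundspeed=73.3 kt

Leg 1: heading 238.8°; drift -11.1° → track 227.7°, groundspeed 69.5 kt
Leg 2: heading 305.7°; drift +5.9° → track 311.6°, groundspeed 64.0 kt
Leg 3: heading 225.5°; drift -12.5° → track 213.0°, groundspeed 73.3 kt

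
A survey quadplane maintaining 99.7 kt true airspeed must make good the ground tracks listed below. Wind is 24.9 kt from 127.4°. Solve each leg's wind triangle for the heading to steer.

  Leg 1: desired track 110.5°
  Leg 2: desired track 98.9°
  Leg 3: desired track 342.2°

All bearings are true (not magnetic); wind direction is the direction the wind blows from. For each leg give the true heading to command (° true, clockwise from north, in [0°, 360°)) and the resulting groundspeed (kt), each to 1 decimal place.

Leg 1: heading=114.7°, groundspeed=75.6 kt
Leg 2: heading=105.7°, groundspeed=77.1 kt
Leg 3: heading=350.4°, groundspeed=119.1 kt

Leg 1: desired track 110.5°; wind correction +4.2° → command heading 114.7°, groundspeed 75.6 kt
Leg 2: desired track 98.9°; wind correction +6.8° → command heading 105.7°, groundspeed 77.1 kt
Leg 3: desired track 342.2°; wind correction +8.2° → command heading 350.4°, groundspeed 119.1 kt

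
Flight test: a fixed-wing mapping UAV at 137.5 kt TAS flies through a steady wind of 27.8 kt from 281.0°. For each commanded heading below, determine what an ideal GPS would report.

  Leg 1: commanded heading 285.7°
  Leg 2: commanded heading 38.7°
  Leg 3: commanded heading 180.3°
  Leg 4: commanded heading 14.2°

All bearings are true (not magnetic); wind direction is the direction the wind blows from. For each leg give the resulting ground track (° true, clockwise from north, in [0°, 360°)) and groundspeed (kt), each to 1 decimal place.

Leg 1: track=286.9°, groundspeed=109.8 kt
Leg 2: track=48.0°, groundspeed=152.4 kt
Leg 3: track=169.5°, groundspeed=145.3 kt
Leg 4: track=25.5°, groundspeed=141.8 kt

Leg 1: heading 285.7°; drift +1.2° → track 286.9°, groundspeed 109.8 kt
Leg 2: heading 38.7°; drift +9.3° → track 48.0°, groundspeed 152.4 kt
Leg 3: heading 180.3°; drift -10.8° → track 169.5°, groundspeed 145.3 kt
Leg 4: heading 14.2°; drift +11.3° → track 25.5°, groundspeed 141.8 kt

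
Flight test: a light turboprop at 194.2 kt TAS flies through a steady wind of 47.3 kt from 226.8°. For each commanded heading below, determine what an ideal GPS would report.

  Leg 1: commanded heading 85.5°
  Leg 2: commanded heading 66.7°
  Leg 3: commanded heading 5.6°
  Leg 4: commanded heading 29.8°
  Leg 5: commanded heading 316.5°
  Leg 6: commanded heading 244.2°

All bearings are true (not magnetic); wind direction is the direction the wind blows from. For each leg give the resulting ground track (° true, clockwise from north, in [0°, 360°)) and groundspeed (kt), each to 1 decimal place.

Leg 1: heading 85.5°; drift -7.3° → track 78.2°, groundspeed 233.0 kt
Leg 2: heading 66.7°; drift -3.9° → track 62.8°, groundspeed 239.2 kt
Leg 3: heading 5.6°; drift +7.7° → track 13.3°, groundspeed 231.9 kt
Leg 4: heading 29.8°; drift +3.3° → track 33.1°, groundspeed 239.8 kt
Leg 5: heading 316.5°; drift +13.7° → track 330.2°, groundspeed 199.6 kt
Leg 6: heading 244.2°; drift +5.4° → track 249.6°, groundspeed 149.7 kt

Leg 1: track=78.2°, groundspeed=233.0 kt
Leg 2: track=62.8°, groundspeed=239.2 kt
Leg 3: track=13.3°, groundspeed=231.9 kt
Leg 4: track=33.1°, groundspeed=239.8 kt
Leg 5: track=330.2°, groundspeed=199.6 kt
Leg 6: track=249.6°, groundspeed=149.7 kt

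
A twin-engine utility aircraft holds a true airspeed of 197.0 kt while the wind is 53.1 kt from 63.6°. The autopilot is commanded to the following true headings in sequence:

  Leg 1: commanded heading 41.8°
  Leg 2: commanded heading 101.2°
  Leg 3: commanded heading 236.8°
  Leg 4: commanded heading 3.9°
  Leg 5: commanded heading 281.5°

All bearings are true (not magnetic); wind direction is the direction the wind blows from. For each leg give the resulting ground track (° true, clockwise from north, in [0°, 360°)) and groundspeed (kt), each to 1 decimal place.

Leg 1: track=34.2°, groundspeed=149.0 kt
Leg 2: track=113.0°, groundspeed=158.3 kt
Leg 3: track=238.2°, groundspeed=249.8 kt
Leg 4: track=348.8°, groundspeed=176.3 kt
Leg 5: track=273.7°, groundspeed=241.1 kt

Leg 1: heading 41.8°; drift -7.6° → track 34.2°, groundspeed 149.0 kt
Leg 2: heading 101.2°; drift +11.8° → track 113.0°, groundspeed 158.3 kt
Leg 3: heading 236.8°; drift +1.4° → track 238.2°, groundspeed 249.8 kt
Leg 4: heading 3.9°; drift -15.1° → track 348.8°, groundspeed 176.3 kt
Leg 5: heading 281.5°; drift -7.8° → track 273.7°, groundspeed 241.1 kt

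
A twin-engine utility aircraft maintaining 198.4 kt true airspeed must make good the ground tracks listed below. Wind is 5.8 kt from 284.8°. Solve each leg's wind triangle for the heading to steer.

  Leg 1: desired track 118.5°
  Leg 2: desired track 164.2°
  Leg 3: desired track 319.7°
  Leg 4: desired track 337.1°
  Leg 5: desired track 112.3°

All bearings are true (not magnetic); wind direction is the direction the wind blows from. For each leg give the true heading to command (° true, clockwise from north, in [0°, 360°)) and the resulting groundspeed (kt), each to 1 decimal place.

Leg 1: desired track 118.5°; wind correction +0.4° → command heading 118.9°, groundspeed 204.0 kt
Leg 2: desired track 164.2°; wind correction +1.4° → command heading 165.6°, groundspeed 201.3 kt
Leg 3: desired track 319.7°; wind correction -1.0° → command heading 318.7°, groundspeed 193.6 kt
Leg 4: desired track 337.1°; wind correction -1.3° → command heading 335.8°, groundspeed 194.8 kt
Leg 5: desired track 112.3°; wind correction +0.2° → command heading 112.5°, groundspeed 204.1 kt

Leg 1: heading=118.9°, groundspeed=204.0 kt
Leg 2: heading=165.6°, groundspeed=201.3 kt
Leg 3: heading=318.7°, groundspeed=193.6 kt
Leg 4: heading=335.8°, groundspeed=194.8 kt
Leg 5: heading=112.5°, groundspeed=204.1 kt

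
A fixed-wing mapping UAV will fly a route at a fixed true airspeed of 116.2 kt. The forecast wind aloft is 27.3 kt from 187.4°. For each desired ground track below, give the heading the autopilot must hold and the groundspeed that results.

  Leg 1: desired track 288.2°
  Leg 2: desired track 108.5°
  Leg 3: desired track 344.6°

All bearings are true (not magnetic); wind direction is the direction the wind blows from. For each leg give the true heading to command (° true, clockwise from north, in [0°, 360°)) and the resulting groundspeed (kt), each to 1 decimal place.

Leg 1: heading=274.9°, groundspeed=118.2 kt
Leg 2: heading=121.8°, groundspeed=107.8 kt
Leg 3: heading=339.4°, groundspeed=140.9 kt

Leg 1: desired track 288.2°; wind correction -13.3° → command heading 274.9°, groundspeed 118.2 kt
Leg 2: desired track 108.5°; wind correction +13.3° → command heading 121.8°, groundspeed 107.8 kt
Leg 3: desired track 344.6°; wind correction -5.2° → command heading 339.4°, groundspeed 140.9 kt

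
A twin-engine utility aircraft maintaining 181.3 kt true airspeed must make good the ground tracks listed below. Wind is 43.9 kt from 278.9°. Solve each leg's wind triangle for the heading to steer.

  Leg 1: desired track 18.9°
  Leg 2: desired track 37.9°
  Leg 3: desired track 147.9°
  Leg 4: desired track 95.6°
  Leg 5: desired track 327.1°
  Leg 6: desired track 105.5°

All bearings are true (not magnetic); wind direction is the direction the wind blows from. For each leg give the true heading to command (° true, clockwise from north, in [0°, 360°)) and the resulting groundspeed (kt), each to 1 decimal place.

Leg 1: desired track 18.9°; wind correction -13.8° → command heading 5.1°, groundspeed 183.7 kt
Leg 2: desired track 37.9°; wind correction -12.2° → command heading 25.7°, groundspeed 198.5 kt
Leg 3: desired track 147.9°; wind correction +10.5° → command heading 158.4°, groundspeed 207.0 kt
Leg 4: desired track 95.6°; wind correction -0.8° → command heading 94.8°, groundspeed 225.1 kt
Leg 5: desired track 327.1°; wind correction -10.4° → command heading 316.7°, groundspeed 149.1 kt
Leg 6: desired track 105.5°; wind correction +1.6° → command heading 107.1°, groundspeed 224.8 kt

Leg 1: heading=5.1°, groundspeed=183.7 kt
Leg 2: heading=25.7°, groundspeed=198.5 kt
Leg 3: heading=158.4°, groundspeed=207.0 kt
Leg 4: heading=94.8°, groundspeed=225.1 kt
Leg 5: heading=316.7°, groundspeed=149.1 kt
Leg 6: heading=107.1°, groundspeed=224.8 kt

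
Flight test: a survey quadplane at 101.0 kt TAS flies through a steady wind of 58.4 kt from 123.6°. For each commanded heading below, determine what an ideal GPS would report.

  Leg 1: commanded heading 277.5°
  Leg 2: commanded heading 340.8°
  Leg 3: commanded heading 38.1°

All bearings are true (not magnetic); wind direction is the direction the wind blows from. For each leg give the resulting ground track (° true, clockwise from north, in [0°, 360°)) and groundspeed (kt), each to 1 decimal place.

Leg 1: track=287.0°, groundspeed=155.6 kt
Leg 2: track=327.3°, groundspeed=151.7 kt
Leg 3: track=7.0°, groundspeed=112.6 kt

Leg 1: heading 277.5°; drift +9.5° → track 287.0°, groundspeed 155.6 kt
Leg 2: heading 340.8°; drift -13.5° → track 327.3°, groundspeed 151.7 kt
Leg 3: heading 38.1°; drift -31.1° → track 7.0°, groundspeed 112.6 kt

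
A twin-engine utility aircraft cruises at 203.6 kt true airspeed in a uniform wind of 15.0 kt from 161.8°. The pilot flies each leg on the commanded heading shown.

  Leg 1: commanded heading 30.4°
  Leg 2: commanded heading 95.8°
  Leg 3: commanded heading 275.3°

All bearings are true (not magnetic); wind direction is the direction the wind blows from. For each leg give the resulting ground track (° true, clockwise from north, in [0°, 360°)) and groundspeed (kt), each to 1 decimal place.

Leg 1: track=27.4°, groundspeed=213.8 kt
Leg 2: track=91.8°, groundspeed=198.0 kt
Leg 3: track=279.1°, groundspeed=210.0 kt

Leg 1: heading 30.4°; drift -3.0° → track 27.4°, groundspeed 213.8 kt
Leg 2: heading 95.8°; drift -4.0° → track 91.8°, groundspeed 198.0 kt
Leg 3: heading 275.3°; drift +3.8° → track 279.1°, groundspeed 210.0 kt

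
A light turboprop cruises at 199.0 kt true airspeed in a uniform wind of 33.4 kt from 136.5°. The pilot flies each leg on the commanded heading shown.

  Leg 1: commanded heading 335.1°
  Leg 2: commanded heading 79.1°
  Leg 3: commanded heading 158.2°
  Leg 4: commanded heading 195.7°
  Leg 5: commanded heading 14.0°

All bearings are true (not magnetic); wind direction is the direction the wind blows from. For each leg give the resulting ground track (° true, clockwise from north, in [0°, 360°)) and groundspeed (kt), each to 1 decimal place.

Leg 1: heading 335.1°; drift -2.6° → track 332.5°, groundspeed 230.9 kt
Leg 2: heading 79.1°; drift -8.8° → track 70.3°, groundspeed 183.2 kt
Leg 3: heading 158.2°; drift +4.2° → track 162.4°, groundspeed 168.4 kt
Leg 4: heading 195.7°; drift +9.0° → track 204.7°, groundspeed 184.1 kt
Leg 5: heading 14.0°; drift -7.4° → track 6.6°, groundspeed 218.8 kt

Leg 1: track=332.5°, groundspeed=230.9 kt
Leg 2: track=70.3°, groundspeed=183.2 kt
Leg 3: track=162.4°, groundspeed=168.4 kt
Leg 4: track=204.7°, groundspeed=184.1 kt
Leg 5: track=6.6°, groundspeed=218.8 kt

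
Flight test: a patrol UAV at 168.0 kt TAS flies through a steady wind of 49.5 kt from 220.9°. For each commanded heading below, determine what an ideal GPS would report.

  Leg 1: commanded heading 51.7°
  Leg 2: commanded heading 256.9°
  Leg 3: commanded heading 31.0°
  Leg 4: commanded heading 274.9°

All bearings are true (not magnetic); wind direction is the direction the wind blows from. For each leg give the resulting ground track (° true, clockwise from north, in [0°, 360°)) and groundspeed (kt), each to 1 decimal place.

Leg 1: track=49.2°, groundspeed=216.8 kt
Leg 2: track=269.7°, groundspeed=131.2 kt
Leg 3: track=33.2°, groundspeed=216.9 kt
Leg 4: track=291.0°, groundspeed=144.6 kt

Leg 1: heading 51.7°; drift -2.5° → track 49.2°, groundspeed 216.8 kt
Leg 2: heading 256.9°; drift +12.8° → track 269.7°, groundspeed 131.2 kt
Leg 3: heading 31.0°; drift +2.2° → track 33.2°, groundspeed 216.9 kt
Leg 4: heading 274.9°; drift +16.1° → track 291.0°, groundspeed 144.6 kt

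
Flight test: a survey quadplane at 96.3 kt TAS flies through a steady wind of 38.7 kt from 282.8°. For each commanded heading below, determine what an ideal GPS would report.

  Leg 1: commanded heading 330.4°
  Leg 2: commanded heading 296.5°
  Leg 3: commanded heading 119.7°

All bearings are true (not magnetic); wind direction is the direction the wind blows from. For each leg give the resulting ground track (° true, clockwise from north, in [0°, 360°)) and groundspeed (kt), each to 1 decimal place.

Leg 1: track=352.5°, groundspeed=75.8 kt
Leg 2: track=305.4°, groundspeed=59.4 kt
Leg 3: track=114.9°, groundspeed=133.8 kt

Leg 1: heading 330.4°; drift +22.1° → track 352.5°, groundspeed 75.8 kt
Leg 2: heading 296.5°; drift +8.9° → track 305.4°, groundspeed 59.4 kt
Leg 3: heading 119.7°; drift -4.8° → track 114.9°, groundspeed 133.8 kt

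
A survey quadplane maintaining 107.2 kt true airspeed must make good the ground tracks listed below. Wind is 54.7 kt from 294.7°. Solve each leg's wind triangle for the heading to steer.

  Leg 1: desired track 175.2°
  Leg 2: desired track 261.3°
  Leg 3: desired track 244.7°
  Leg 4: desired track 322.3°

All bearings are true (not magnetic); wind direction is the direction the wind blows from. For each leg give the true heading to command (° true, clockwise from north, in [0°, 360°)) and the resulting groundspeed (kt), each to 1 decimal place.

Leg 1: heading=201.6°, groundspeed=123.0 kt
Leg 2: heading=277.6°, groundspeed=57.2 kt
Leg 3: heading=267.7°, groundspeed=63.5 kt
Leg 4: heading=308.6°, groundspeed=55.7 kt

Leg 1: desired track 175.2°; wind correction +26.4° → command heading 201.6°, groundspeed 123.0 kt
Leg 2: desired track 261.3°; wind correction +16.3° → command heading 277.6°, groundspeed 57.2 kt
Leg 3: desired track 244.7°; wind correction +23.0° → command heading 267.7°, groundspeed 63.5 kt
Leg 4: desired track 322.3°; wind correction -13.7° → command heading 308.6°, groundspeed 55.7 kt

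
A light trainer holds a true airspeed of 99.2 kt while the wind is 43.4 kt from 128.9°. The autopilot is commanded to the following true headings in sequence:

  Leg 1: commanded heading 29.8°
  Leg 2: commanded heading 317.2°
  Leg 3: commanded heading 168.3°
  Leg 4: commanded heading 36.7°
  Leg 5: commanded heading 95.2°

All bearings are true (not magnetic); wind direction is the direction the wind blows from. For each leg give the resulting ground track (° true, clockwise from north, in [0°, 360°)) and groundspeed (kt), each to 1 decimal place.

Leg 1: heading 29.8°; drift -22.0° → track 7.8°, groundspeed 114.4 kt
Leg 2: heading 317.2°; drift -2.5° → track 314.7°, groundspeed 142.3 kt
Leg 3: heading 168.3°; drift +22.8° → track 191.1°, groundspeed 71.2 kt
Leg 4: heading 36.7°; drift -23.3° → track 13.4°, groundspeed 109.8 kt
Leg 5: heading 95.2°; drift -20.9° → track 74.3°, groundspeed 67.5 kt

Leg 1: track=7.8°, groundspeed=114.4 kt
Leg 2: track=314.7°, groundspeed=142.3 kt
Leg 3: track=191.1°, groundspeed=71.2 kt
Leg 4: track=13.4°, groundspeed=109.8 kt
Leg 5: track=74.3°, groundspeed=67.5 kt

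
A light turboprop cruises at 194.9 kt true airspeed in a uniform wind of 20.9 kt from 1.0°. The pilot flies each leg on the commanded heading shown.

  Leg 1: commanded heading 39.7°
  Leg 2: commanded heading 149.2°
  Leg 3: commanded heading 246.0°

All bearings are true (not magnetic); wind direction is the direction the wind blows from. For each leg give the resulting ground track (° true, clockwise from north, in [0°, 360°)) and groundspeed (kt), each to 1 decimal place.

Leg 1: heading 39.7°; drift +4.2° → track 43.9°, groundspeed 179.1 kt
Leg 2: heading 149.2°; drift +3.0° → track 152.2°, groundspeed 212.9 kt
Leg 3: heading 246.0°; drift -5.3° → track 240.7°, groundspeed 204.6 kt

Leg 1: track=43.9°, groundspeed=179.1 kt
Leg 2: track=152.2°, groundspeed=212.9 kt
Leg 3: track=240.7°, groundspeed=204.6 kt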